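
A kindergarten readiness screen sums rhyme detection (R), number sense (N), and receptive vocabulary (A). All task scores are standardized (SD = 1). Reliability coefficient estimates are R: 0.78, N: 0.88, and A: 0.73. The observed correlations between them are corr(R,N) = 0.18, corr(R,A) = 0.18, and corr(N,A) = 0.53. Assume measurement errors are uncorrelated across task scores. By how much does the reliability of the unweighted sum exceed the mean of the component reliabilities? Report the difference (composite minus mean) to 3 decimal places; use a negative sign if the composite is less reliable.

0.076

Var(sum) = 3 + 1.78 = 4.78; true-score variance = 2.39 + 1.78 = 4.17; composite reliability = 0.8724.
Mean component reliability = 0.7967.
Difference = 0.8724 − 0.7967 = 0.076.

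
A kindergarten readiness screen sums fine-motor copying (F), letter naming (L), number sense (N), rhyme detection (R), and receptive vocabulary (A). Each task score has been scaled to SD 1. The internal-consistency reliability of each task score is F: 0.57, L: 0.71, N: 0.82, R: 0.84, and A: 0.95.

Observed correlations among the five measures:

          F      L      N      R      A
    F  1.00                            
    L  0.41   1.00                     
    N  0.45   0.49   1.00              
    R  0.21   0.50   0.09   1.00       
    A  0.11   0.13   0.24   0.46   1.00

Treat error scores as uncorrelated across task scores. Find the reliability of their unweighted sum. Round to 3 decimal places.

Var(F+L+N+R+A) = 5 + 2·[0.41 + 0.45 + 0.21 + 0.11 + 0.49 + 0.50 + 0.13 + 0.09 + 0.24 + 0.46] = 5 + 6.18 = 11.18.
With uncorrelated errors the cross-covariances are all true-score covariance, so they carry over unchanged; only the diagonal terms shrink to ρᵢσᵢ².
True-score variance = [0.57 + 0.71 + 0.82 + 0.84 + 0.95] + 6.18 = 3.89 + 6.18 = 10.07.
Reliability = 10.07 / 11.18 = 0.901.

0.901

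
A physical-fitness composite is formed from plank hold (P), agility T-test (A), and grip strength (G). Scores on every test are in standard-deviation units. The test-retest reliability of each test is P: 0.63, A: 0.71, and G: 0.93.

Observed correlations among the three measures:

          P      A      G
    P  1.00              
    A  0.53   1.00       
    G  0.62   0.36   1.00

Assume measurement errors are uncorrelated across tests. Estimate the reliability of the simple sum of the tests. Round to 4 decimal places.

Var(P+A+G) = 3 + 2·[0.53 + 0.62 + 0.36] = 3 + 3.02 = 6.02.
Because errors are independent across components, Cov(Tᵢ,Tⱼ) = Cov(Xᵢ,Xⱼ); the off-diagonal part of the true-score variance is the same as above.
True-score variance = [0.63 + 0.71 + 0.93] + 3.02 = 2.27 + 3.02 = 5.29.
Reliability = 5.29 / 6.02 = 0.8787.

0.8787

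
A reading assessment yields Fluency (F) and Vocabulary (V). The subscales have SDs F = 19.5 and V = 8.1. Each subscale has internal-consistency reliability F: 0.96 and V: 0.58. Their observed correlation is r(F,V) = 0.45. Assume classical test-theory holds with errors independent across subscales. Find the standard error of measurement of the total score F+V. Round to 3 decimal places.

6.540

Var(total) = 445.86 + 142.155 = 588.015.
True-score variance = 403.094 + 142.155 = 545.249, so reliability = 0.9273.
Error variance = 588.015 − 545.249 = 42.7662; SEM = √42.7662 = 6.540.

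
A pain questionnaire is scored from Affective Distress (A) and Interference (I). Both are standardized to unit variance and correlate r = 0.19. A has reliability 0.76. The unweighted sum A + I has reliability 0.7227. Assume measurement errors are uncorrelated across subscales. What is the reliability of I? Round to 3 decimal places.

Var(A+I) = 2 + 2·0.19 = 2.380.
True-score variance = ρ_A + ρ_I + 2·0.19, so 0.7227 = (0.76 + ρ_I + 0.38) / 2.380.
ρ_I = 0.7227·2.380 − 0.76 − 0.38 = 0.580.

0.580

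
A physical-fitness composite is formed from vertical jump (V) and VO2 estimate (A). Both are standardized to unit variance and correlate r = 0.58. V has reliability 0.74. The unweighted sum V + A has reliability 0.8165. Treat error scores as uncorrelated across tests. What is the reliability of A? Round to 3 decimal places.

0.680

Var(V+A) = 2 + 2·0.58 = 3.160.
True-score variance = ρ_V + ρ_A + 2·0.58, so 0.8165 = (0.74 + ρ_A + 1.16) / 3.160.
ρ_A = 0.8165·3.160 − 0.74 − 1.16 = 0.680.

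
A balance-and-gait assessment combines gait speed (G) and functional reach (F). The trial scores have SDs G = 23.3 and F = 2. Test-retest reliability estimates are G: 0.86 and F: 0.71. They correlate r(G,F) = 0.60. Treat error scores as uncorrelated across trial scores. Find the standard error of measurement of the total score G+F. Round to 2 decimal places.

Var(total) = 546.89 + 55.92 = 602.81.
True-score variance = 469.725 + 55.92 = 525.645, so reliability = 0.8720.
Error variance = 602.81 − 525.645 = 77.1646; SEM = √77.1646 = 8.78.

8.78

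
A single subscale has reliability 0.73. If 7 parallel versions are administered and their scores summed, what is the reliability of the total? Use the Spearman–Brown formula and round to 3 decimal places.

ρ_k = kρ / (1 + (k−1)ρ) = 7·0.73 / (1 + 6·0.73) = 5.110 / 5.380 = 0.950.

0.950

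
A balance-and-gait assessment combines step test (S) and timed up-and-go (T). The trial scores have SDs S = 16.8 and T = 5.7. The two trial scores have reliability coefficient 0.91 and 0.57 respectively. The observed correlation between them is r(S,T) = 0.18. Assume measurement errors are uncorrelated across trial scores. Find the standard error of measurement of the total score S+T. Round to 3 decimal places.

6.275

Var(total) = 314.73 + 34.4736 = 349.204.
True-score variance = 275.358 + 34.4736 = 309.831, so reliability = 0.8873.
Error variance = 349.204 − 309.831 = 39.3723; SEM = √39.3723 = 6.275.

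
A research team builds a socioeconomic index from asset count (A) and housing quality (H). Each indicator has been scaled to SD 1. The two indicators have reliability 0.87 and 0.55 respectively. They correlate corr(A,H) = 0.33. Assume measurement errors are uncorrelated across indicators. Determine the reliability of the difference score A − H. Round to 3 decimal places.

Var(A−H) = 1 + 1 − 2·0.33 = 2 − 0.66 = 1.34.
With uncorrelated errors the cross-covariances are all true-score covariance, so they carry over unchanged; only the diagonal terms shrink to ρᵢσᵢ².
True-score variance = [0.87 + 0.55] − 0.66 = 1.42 − 0.66 = 0.76.
Reliability = 0.76 / 1.34 = 0.567.

0.567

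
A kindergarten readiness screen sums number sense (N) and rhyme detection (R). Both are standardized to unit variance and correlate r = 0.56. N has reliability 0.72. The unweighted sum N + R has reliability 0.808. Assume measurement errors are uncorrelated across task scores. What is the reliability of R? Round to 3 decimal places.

Var(N+R) = 2 + 2·0.56 = 3.120.
True-score variance = ρ_N + ρ_R + 2·0.56, so 0.808 = (0.72 + ρ_R + 1.12) / 3.120.
ρ_R = 0.808·3.120 − 0.72 − 1.12 = 0.681.

0.681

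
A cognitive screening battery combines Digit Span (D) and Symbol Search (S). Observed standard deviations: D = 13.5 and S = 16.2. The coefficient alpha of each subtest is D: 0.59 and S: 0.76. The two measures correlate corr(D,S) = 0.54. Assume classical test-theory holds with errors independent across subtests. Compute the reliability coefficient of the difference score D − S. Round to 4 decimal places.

Var(D−S) = 13.5² + 16.2² − 2·13.5·16.2·0.54 = 444.69 − 236.196 = 208.494.
Under uncorrelated errors the observed covariances equal the true-score covariances, so only the own-variance terms attenuate.
True-score variance = [13.5²·0.59 + 16.2²·0.76] − 236.196 = 306.982 − 236.196 = 70.7859.
Reliability = 70.7859 / 208.494 = 0.3395.

0.3395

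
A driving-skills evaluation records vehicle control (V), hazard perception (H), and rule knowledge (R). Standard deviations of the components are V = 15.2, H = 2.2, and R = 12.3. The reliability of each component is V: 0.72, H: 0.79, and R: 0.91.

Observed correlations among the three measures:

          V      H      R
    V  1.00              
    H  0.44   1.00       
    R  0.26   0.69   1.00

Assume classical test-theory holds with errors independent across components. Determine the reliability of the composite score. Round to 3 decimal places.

Var(V+H+R) = 15.2² + 2.2² + 12.3² + 2·[15.2·2.2·0.44 + 15.2·12.3·0.26 + 2.2·12.3·0.69] = 387.17 + 163.989 = 551.159.
Under uncorrelated errors the observed covariances equal the true-score covariances, so only the own-variance terms attenuate.
True-score variance = [15.2²·0.72 + 2.2²·0.79 + 12.3²·0.91] + 163.989 = 307.846 + 163.989 = 471.836.
Reliability = 471.836 / 551.159 = 0.856.

0.856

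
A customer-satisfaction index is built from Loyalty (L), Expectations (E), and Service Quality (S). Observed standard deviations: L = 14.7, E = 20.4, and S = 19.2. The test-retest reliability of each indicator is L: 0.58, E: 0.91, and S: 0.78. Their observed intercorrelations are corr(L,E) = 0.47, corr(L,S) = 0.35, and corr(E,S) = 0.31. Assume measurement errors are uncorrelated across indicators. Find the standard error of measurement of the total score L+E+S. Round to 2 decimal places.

14.47

Var(total) = 1000.89 + 722.297 = 1723.19.
True-score variance = 791.577 + 722.297 = 1513.87, so reliability = 0.8785.
Error variance = 1723.19 − 1513.87 = 209.313; SEM = √209.313 = 14.47.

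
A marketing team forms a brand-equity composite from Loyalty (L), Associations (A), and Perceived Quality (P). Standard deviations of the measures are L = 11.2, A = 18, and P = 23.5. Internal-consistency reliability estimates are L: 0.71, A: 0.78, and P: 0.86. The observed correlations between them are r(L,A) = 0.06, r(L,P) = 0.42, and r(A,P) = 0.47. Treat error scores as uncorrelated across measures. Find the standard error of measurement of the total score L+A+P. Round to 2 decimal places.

13.60

Var(total) = 1001.69 + 642.9 = 1644.59.
True-score variance = 816.717 + 642.9 = 1459.62, so reliability = 0.8875.
Error variance = 1644.59 − 1459.62 = 184.973; SEM = √184.973 = 13.60.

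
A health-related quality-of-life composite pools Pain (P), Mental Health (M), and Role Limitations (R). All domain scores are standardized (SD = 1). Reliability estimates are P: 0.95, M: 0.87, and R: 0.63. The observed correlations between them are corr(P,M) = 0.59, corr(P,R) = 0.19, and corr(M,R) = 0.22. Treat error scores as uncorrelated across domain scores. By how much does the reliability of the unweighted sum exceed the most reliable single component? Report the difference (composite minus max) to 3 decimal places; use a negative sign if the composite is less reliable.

-0.060

Var(sum) = 3 + 2 = 5; true-score variance = 2.45 + 2 = 4.45; composite reliability = 0.8900.
Max component reliability = 0.9500.
Difference = 0.8900 − 0.9500 = -0.060.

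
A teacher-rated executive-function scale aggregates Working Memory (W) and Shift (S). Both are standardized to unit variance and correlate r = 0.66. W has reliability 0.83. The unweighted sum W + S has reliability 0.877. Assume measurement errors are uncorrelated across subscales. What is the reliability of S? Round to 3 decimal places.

Var(W+S) = 2 + 2·0.66 = 3.320.
True-score variance = ρ_W + ρ_S + 2·0.66, so 0.877 = (0.83 + ρ_S + 1.32) / 3.320.
ρ_S = 0.877·3.320 − 0.83 − 1.32 = 0.762.

0.762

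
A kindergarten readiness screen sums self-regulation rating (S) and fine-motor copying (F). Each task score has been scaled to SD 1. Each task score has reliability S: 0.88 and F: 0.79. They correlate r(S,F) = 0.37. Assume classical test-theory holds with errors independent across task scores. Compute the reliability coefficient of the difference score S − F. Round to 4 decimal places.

Var(S−F) = 1 + 1 − 2·0.37 = 2 − 0.74 = 1.26.
Under uncorrelated errors the observed covariances equal the true-score covariances, so only the own-variance terms attenuate.
True-score variance = [0.88 + 0.79] − 0.74 = 1.67 − 0.74 = 0.93.
Reliability = 0.93 / 1.26 = 0.7381.

0.7381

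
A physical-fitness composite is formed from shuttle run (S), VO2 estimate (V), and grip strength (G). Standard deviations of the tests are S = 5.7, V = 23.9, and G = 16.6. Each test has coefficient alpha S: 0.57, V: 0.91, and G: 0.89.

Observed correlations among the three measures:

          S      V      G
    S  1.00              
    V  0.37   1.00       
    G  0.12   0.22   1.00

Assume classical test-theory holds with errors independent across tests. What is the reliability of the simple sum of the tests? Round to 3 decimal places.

Var(S+V+G) = 5.7² + 23.9² + 16.6² + 2·[5.7·23.9·0.37 + 5.7·16.6·0.12 + 23.9·16.6·0.22] = 879.26 + 298.085 = 1177.34.
Under uncorrelated errors the observed covariances equal the true-score covariances, so only the own-variance terms attenuate.
True-score variance = [5.7²·0.57 + 23.9²·0.91 + 16.6²·0.89] + 298.085 = 783.569 + 298.085 = 1081.65.
Reliability = 1081.65 / 1177.34 = 0.919.

0.919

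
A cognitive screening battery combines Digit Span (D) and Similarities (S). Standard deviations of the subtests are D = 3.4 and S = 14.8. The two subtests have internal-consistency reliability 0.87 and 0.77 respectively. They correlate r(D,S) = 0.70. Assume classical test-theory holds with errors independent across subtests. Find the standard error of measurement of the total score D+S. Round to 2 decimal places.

Var(total) = 230.6 + 70.448 = 301.048.
True-score variance = 178.718 + 70.448 = 249.166, so reliability = 0.8277.
Error variance = 301.048 − 249.166 = 51.882; SEM = √51.882 = 7.20.

7.20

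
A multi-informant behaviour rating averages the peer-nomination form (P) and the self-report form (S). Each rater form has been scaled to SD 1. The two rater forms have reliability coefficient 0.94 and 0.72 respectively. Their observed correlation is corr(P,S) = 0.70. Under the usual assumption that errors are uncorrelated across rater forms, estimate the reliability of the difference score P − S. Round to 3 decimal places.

0.433

Var(P−S) = 1 + 1 − 2·0.70 = 2 − 1.4 = 0.6.
Under uncorrelated errors the observed covariances equal the true-score covariances, so only the own-variance terms attenuate.
True-score variance = [0.94 + 0.72] − 1.4 = 1.66 − 1.4 = 0.26.
Reliability = 0.26 / 0.6 = 0.433.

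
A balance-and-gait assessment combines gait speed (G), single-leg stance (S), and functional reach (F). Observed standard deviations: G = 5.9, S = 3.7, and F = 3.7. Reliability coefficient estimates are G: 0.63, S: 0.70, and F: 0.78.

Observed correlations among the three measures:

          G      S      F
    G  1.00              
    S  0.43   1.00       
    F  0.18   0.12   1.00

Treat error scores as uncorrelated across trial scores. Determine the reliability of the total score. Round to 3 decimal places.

Var(G+S+F) = 5.9² + 3.7² + 3.7² + 2·[5.9·3.7·0.43 + 5.9·3.7·0.18 + 3.7·3.7·0.12] = 62.19 + 29.9182 = 92.1082.
With uncorrelated errors the cross-covariances are all true-score covariance, so they carry over unchanged; only the diagonal terms shrink to ρᵢσᵢ².
True-score variance = [5.9²·0.63 + 3.7²·0.70 + 3.7²·0.78] + 29.9182 = 42.1915 + 29.9182 = 72.1097.
Reliability = 72.1097 / 92.1082 = 0.783.

0.783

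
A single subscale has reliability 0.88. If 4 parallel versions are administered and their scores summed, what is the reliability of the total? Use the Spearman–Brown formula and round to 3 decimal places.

ρ_k = kρ / (1 + (k−1)ρ) = 4·0.88 / (1 + 3·0.88) = 3.520 / 3.640 = 0.967.

0.967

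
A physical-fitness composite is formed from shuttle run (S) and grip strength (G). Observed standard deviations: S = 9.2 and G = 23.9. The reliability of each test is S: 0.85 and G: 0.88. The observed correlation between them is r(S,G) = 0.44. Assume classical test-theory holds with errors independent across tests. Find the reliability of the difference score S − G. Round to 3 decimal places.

Var(S−G) = 9.2² + 23.9² − 2·9.2·23.9·0.44 = 655.85 − 193.494 = 462.356.
Under uncorrelated errors the observed covariances equal the true-score covariances, so only the own-variance terms attenuate.
True-score variance = [9.2²·0.85 + 23.9²·0.88] − 193.494 = 574.609 − 193.494 = 381.114.
Reliability = 381.114 / 462.356 = 0.824.

0.824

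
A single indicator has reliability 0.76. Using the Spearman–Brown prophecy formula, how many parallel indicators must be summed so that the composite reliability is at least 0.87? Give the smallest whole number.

3

k ≥ ρ*(1−ρ₁)/(ρ₁(1−ρ*)) = 0.87·0.24 / (0.76·0.13) = 2.113.
Smallest integer k = 3.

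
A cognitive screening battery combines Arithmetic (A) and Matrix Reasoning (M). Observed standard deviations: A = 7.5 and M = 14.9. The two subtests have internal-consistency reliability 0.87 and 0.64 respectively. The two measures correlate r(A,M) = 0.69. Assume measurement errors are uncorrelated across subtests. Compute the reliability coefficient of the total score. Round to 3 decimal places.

Var(A+M) = 7.5² + 14.9² + 2·[7.5·14.9·0.69] = 278.26 + 154.215 = 432.475.
Under uncorrelated errors the observed covariances equal the true-score covariances, so only the own-variance terms attenuate.
True-score variance = [7.5²·0.87 + 14.9²·0.64] + 154.215 = 191.024 + 154.215 = 345.239.
Reliability = 345.239 / 432.475 = 0.798.

0.798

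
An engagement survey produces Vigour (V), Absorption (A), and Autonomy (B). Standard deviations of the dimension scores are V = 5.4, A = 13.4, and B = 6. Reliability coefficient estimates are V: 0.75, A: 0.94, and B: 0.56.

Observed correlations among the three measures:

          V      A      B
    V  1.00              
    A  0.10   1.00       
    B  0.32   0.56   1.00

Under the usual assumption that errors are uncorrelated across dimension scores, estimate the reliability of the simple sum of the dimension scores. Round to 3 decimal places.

Var(V+A+B) = 5.4² + 13.4² + 6² + 2·[5.4·13.4·0.10 + 5.4·6·0.32 + 13.4·6·0.56] = 244.72 + 125.256 = 369.976.
With uncorrelated errors the cross-covariances are all true-score covariance, so they carry over unchanged; only the diagonal terms shrink to ρᵢσᵢ².
True-score variance = [5.4²·0.75 + 13.4²·0.94 + 6²·0.56] + 125.256 = 210.816 + 125.256 = 336.072.
Reliability = 336.072 / 369.976 = 0.908.

0.908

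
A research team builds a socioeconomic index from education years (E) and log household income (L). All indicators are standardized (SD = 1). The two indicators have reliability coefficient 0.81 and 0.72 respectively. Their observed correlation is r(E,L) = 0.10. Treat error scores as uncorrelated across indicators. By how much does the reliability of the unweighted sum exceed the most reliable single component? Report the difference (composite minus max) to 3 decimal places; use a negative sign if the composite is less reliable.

-0.024

Var(sum) = 2 + 0.2 = 2.2; true-score variance = 1.53 + 0.2 = 1.73; composite reliability = 0.7864.
Max component reliability = 0.8100.
Difference = 0.7864 − 0.8100 = -0.024.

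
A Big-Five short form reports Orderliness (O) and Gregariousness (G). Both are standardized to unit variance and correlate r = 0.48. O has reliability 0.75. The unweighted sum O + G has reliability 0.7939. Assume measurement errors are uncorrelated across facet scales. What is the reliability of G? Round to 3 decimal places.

0.640

Var(O+G) = 2 + 2·0.48 = 2.960.
True-score variance = ρ_O + ρ_G + 2·0.48, so 0.7939 = (0.75 + ρ_G + 0.96) / 2.960.
ρ_G = 0.7939·2.960 − 0.75 − 0.96 = 0.640.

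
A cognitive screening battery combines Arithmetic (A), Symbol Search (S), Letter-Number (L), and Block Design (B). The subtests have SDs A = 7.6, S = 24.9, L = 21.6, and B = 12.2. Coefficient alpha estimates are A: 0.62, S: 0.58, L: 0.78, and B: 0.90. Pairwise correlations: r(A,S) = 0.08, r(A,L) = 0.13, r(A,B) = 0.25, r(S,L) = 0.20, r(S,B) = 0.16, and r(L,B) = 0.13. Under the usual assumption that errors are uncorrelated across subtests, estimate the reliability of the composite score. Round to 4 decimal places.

0.7770

Var(A+S+L+B) = 7.6² + 24.9² + 21.6² + 12.2² + 2·[7.6·24.9·0.08 + 7.6·21.6·0.13 + 7.6·12.2·0.25 + 24.9·21.6·0.20 + 24.9·12.2·0.16 + 21.6·12.2·0.13] = 1293.17 + 500.181 = 1793.35.
Because errors are independent across components, Cov(Tᵢ,Tⱼ) = Cov(Xᵢ,Xⱼ); the off-diagonal part of the true-score variance is the same as above.
True-score variance = [7.6²·0.62 + 24.9²·0.58 + 21.6²·0.78 + 12.2²·0.90] + 500.181 = 893.29 + 500.181 = 1393.47.
Reliability = 1393.47 / 1793.35 = 0.7770.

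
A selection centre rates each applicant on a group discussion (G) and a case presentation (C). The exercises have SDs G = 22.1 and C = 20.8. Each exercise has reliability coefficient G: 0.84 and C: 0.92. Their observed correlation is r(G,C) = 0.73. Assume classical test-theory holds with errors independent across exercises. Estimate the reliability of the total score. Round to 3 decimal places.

Var(G+C) = 22.1² + 20.8² + 2·[22.1·20.8·0.73] = 921.05 + 671.133 = 1592.18.
With uncorrelated errors the cross-covariances are all true-score covariance, so they carry over unchanged; only the diagonal terms shrink to ρᵢσᵢ².
True-score variance = [22.1²·0.84 + 20.8²·0.92] + 671.133 = 808.293 + 671.133 = 1479.43.
Reliability = 1479.43 / 1592.18 = 0.929.

0.929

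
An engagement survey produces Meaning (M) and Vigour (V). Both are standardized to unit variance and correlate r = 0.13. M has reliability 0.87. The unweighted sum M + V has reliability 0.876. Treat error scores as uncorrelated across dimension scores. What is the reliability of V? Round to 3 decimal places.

0.850

Var(M+V) = 2 + 2·0.13 = 2.260.
True-score variance = ρ_M + ρ_V + 2·0.13, so 0.876 = (0.87 + ρ_V + 0.26) / 2.260.
ρ_V = 0.876·2.260 − 0.87 − 0.26 = 0.850.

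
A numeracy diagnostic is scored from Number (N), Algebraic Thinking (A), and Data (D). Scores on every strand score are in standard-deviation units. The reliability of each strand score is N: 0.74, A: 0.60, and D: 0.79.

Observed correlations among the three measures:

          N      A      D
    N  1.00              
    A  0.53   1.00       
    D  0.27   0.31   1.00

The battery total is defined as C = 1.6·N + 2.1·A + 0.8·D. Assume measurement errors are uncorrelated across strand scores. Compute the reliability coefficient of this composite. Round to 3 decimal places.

Var(C) = 1.6² + 2.1² + 0.8² + 2·[3.36·0.53 + 1.28·0.27 + 1.68·0.31] = 7.61 + 5.2944 = 12.9044.
Because errors are independent across components, Cov(Tᵢ,Tⱼ) = Cov(Xᵢ,Xⱼ); the off-diagonal part of the true-score variance is the same as above.
True-score variance = [1.6²·0.74 + 2.1²·0.60 + 0.8²·0.79] + 5.2944 = 5.046 + 5.2944 = 10.3404.
Reliability = 10.3404 / 12.9044 = 0.801.

0.801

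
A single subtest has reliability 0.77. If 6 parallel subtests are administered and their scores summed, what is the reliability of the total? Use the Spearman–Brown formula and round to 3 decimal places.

0.953

ρ_k = kρ / (1 + (k−1)ρ) = 6·0.77 / (1 + 5·0.77) = 4.620 / 4.850 = 0.953.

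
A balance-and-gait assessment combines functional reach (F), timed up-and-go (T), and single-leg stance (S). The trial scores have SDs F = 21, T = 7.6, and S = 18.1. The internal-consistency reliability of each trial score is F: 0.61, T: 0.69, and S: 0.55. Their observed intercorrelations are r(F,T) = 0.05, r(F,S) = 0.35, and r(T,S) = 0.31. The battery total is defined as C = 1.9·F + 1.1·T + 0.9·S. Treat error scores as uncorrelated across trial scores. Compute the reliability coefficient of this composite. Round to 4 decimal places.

0.6952

Var(C) = 1.9²·21² + 1.1²·7.6² + 0.9²·18.1² + 2·[2.09·21·7.6·0.05 + 1.71·21·18.1·0.35 + 0.99·7.6·18.1·0.31] = 1927.26 + 572.77 = 2500.03.
With uncorrelated errors the cross-covariances are all true-score covariance, so they carry over unchanged; only the diagonal terms shrink to ρᵢσᵢ².
True-score variance = [1.9²·21²·0.61 + 1.1²·7.6²·0.69 + 0.9²·18.1²·0.55] + 572.77 = 1165.3 + 572.77 = 1738.07.
Reliability = 1738.07 / 2500.03 = 0.6952.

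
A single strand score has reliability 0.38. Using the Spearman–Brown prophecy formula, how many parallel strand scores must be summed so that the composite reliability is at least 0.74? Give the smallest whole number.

k ≥ ρ*(1−ρ₁)/(ρ₁(1−ρ*)) = 0.74·0.62 / (0.38·0.26) = 4.644.
Smallest integer k = 5.

5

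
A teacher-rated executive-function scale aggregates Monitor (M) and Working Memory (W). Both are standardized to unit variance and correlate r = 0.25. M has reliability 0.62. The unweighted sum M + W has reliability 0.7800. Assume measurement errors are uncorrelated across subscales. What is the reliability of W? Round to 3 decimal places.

0.830

Var(M+W) = 2 + 2·0.25 = 2.500.
True-score variance = ρ_M + ρ_W + 2·0.25, so 0.7800 = (0.62 + ρ_W + 0.50) / 2.500.
ρ_W = 0.7800·2.500 − 0.62 − 0.50 = 0.830.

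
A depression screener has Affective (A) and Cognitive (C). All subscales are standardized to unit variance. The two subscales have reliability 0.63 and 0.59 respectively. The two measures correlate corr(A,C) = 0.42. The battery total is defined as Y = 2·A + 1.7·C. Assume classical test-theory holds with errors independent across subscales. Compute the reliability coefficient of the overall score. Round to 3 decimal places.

0.727

Var(Y) = 2² + 1.7² + 2·[3.4·0.42] = 6.89 + 2.856 = 9.746.
Because errors are independent across components, Cov(Tᵢ,Tⱼ) = Cov(Xᵢ,Xⱼ); the off-diagonal part of the true-score variance is the same as above.
True-score variance = [2²·0.63 + 1.7²·0.59] + 2.856 = 4.2251 + 2.856 = 7.0811.
Reliability = 7.0811 / 9.746 = 0.727.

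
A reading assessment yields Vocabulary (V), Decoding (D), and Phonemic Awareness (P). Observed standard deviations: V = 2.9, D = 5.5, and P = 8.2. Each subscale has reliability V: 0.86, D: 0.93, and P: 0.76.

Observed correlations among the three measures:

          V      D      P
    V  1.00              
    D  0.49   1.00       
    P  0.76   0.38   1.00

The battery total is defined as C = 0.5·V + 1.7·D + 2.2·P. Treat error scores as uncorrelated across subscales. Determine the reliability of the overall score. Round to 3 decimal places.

Var(C) = 0.5²·2.9² + 1.7²·5.5² + 2.2²·8.2² + 2·[0.85·2.9·5.5·0.49 + 1.1·2.9·8.2·0.76 + 3.74·5.5·8.2·0.38] = 414.967 + 181.239 = 596.205.
Under uncorrelated errors the observed covariances equal the true-score covariances, so only the own-variance terms attenuate.
True-score variance = [0.5²·2.9²·0.86 + 1.7²·5.5²·0.93 + 2.2²·8.2²·0.76] + 181.239 = 330.447 + 181.239 = 511.685.
Reliability = 511.685 / 596.205 = 0.858.

0.858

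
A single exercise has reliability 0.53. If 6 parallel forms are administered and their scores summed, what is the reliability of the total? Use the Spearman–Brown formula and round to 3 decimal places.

0.871

ρ_k = kρ / (1 + (k−1)ρ) = 6·0.53 / (1 + 5·0.53) = 3.180 / 3.650 = 0.871.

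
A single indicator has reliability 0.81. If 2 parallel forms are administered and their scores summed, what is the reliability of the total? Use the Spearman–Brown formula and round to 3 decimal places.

0.895

ρ_k = kρ / (1 + (k−1)ρ) = 2·0.81 / (1 + 1·0.81) = 1.620 / 1.810 = 0.895.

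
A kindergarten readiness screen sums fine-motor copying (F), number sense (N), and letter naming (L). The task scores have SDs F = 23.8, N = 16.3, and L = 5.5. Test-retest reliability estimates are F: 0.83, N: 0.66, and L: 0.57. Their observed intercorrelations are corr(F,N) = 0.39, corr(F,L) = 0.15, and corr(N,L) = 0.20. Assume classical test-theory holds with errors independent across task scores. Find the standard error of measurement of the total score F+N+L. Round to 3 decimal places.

14.129

Var(total) = 862.38 + 377.723 = 1240.1.
True-score variance = 662.743 + 377.723 = 1040.47, so reliability = 0.8390.
Error variance = 1240.1 − 1040.47 = 199.637; SEM = √199.637 = 14.129.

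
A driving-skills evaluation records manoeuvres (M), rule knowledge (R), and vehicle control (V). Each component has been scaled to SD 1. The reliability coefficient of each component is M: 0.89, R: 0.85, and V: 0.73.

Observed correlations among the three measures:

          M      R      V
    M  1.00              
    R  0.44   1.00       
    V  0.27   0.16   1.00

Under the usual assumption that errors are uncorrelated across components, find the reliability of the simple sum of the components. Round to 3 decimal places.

0.888

Var(M+R+V) = 3 + 2·[0.44 + 0.27 + 0.16] = 3 + 1.74 = 4.74.
Under uncorrelated errors the observed covariances equal the true-score covariances, so only the own-variance terms attenuate.
True-score variance = [0.89 + 0.85 + 0.73] + 1.74 = 2.47 + 1.74 = 4.21.
Reliability = 4.21 / 4.74 = 0.888.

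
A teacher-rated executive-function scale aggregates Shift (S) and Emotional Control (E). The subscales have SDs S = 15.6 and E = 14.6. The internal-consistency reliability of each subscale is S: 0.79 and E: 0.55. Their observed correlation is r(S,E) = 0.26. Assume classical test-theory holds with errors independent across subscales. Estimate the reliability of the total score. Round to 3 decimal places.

0.744

Var(S+E) = 15.6² + 14.6² + 2·[15.6·14.6·0.26] = 456.52 + 118.435 = 574.955.
Because errors are independent across components, Cov(Tᵢ,Tⱼ) = Cov(Xᵢ,Xⱼ); the off-diagonal part of the true-score variance is the same as above.
True-score variance = [15.6²·0.79 + 14.6²·0.55] + 118.435 = 309.492 + 118.435 = 427.928.
Reliability = 427.928 / 574.955 = 0.744.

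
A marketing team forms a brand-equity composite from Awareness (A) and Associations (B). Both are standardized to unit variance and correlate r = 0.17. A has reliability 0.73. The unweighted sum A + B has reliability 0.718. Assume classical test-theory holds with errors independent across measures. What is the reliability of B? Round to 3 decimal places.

0.610

Var(A+B) = 2 + 2·0.17 = 2.340.
True-score variance = ρ_A + ρ_B + 2·0.17, so 0.718 = (0.73 + ρ_B + 0.34) / 2.340.
ρ_B = 0.718·2.340 − 0.73 − 0.34 = 0.610.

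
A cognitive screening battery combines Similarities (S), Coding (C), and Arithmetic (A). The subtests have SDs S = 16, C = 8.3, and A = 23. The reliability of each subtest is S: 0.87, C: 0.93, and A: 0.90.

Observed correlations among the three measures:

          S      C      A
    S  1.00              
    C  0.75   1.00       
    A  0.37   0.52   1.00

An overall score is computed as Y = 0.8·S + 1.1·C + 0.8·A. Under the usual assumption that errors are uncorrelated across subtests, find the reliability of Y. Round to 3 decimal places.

0.945

Var(Y) = 0.8²·16² + 1.1²·8.3² + 0.8²·23² + 2·[0.88·16·8.3·0.75 + 0.64·16·23·0.37 + 0.88·8.3·23·0.52] = 585.757 + 524.292 = 1110.05.
Because errors are independent across components, Cov(Tᵢ,Tⱼ) = Cov(Xᵢ,Xⱼ); the off-diagonal part of the true-score variance is the same as above.
True-score variance = [0.8²·16²·0.87 + 1.1²·8.3²·0.93 + 0.8²·23²·0.90] + 524.292 = 524.767 + 524.292 = 1049.06.
Reliability = 1049.06 / 1110.05 = 0.945.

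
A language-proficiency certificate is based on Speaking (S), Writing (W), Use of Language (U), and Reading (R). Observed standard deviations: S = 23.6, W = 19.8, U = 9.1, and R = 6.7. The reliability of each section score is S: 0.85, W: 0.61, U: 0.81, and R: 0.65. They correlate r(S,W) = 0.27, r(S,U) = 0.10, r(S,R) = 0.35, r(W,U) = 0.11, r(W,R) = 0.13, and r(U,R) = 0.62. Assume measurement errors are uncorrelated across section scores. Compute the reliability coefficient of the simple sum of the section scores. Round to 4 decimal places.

Var(S+W+U+R) = 23.6² + 19.8² + 9.1² + 6.7² + 2·[23.6·19.8·0.27 + 23.6·9.1·0.10 + 23.6·6.7·0.35 + 19.8·9.1·0.11 + 19.8·6.7·0.13 + 9.1·6.7·0.62] = 1076.7 + 555.701 = 1632.4.
Because errors are independent across components, Cov(Tᵢ,Tⱼ) = Cov(Xᵢ,Xⱼ); the off-diagonal part of the true-score variance is the same as above.
True-score variance = [23.6²·0.85 + 19.8²·0.61 + 9.1²·0.81 + 6.7²·0.65] + 555.701 = 808.815 + 555.701 = 1364.52.
Reliability = 1364.52 / 1632.4 = 0.8359.

0.8359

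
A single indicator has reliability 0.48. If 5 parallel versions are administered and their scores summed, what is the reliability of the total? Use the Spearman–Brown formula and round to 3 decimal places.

ρ_k = kρ / (1 + (k−1)ρ) = 5·0.48 / (1 + 4·0.48) = 2.400 / 2.920 = 0.822.

0.822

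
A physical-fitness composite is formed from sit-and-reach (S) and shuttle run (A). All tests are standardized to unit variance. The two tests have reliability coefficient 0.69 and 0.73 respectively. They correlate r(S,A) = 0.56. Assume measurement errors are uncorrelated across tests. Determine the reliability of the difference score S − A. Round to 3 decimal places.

0.341

Var(S−A) = 1 + 1 − 2·0.56 = 2 − 1.12 = 0.88.
Under uncorrelated errors the observed covariances equal the true-score covariances, so only the own-variance terms attenuate.
True-score variance = [0.69 + 0.73] − 1.12 = 1.42 − 1.12 = 0.3.
Reliability = 0.3 / 0.88 = 0.341.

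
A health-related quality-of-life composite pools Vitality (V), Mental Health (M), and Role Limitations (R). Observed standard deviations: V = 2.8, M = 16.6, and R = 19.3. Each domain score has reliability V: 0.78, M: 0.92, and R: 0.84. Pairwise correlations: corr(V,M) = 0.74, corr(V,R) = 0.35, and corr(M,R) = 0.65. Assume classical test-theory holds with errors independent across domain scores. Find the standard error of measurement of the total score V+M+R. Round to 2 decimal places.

Var(total) = 655.89 + 523.112 = 1179.
True-score variance = 572.522 + 523.112 = 1095.63, so reliability = 0.9293.
Error variance = 1179 − 1095.63 = 83.368; SEM = √83.368 = 9.13.

9.13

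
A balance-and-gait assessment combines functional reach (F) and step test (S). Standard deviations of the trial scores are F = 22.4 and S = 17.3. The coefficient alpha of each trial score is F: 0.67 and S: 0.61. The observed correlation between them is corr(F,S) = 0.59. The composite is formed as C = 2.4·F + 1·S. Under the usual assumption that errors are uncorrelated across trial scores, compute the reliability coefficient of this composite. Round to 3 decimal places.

0.750

Var(C) = 2.4²·22.4² + 17.3² + 2·[2.4·22.4·17.3·0.59] = 3189.43 + 1097.46 = 4286.88.
Under uncorrelated errors the observed covariances equal the true-score covariances, so only the own-variance terms attenuate.
True-score variance = [2.4²·22.4²·0.67 + 17.3²·0.61] + 1097.46 = 2118.96 + 1097.46 = 3216.42.
Reliability = 3216.42 / 4286.88 = 0.750.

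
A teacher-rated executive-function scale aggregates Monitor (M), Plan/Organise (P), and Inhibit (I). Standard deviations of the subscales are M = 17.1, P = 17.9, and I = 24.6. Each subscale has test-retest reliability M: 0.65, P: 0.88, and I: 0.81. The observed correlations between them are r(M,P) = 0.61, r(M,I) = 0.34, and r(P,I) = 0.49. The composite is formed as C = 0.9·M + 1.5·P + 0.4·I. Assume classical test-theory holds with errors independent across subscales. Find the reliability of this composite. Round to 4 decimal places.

Var(C) = 0.9²·17.1² + 1.5²·17.9² + 0.4²·24.6² + 2·[1.35·17.1·17.9·0.61 + 0.36·17.1·24.6·0.34 + 0.6·17.9·24.6·0.49] = 1054.6 + 866.028 = 1920.63.
With uncorrelated errors the cross-covariances are all true-score covariance, so they carry over unchanged; only the diagonal terms shrink to ρᵢσᵢ².
True-score variance = [0.9²·17.1²·0.65 + 1.5²·17.9²·0.88 + 0.4²·24.6²·0.81] + 866.028 = 866.794 + 866.028 = 1732.82.
Reliability = 1732.82 / 1920.63 = 0.9022.

0.9022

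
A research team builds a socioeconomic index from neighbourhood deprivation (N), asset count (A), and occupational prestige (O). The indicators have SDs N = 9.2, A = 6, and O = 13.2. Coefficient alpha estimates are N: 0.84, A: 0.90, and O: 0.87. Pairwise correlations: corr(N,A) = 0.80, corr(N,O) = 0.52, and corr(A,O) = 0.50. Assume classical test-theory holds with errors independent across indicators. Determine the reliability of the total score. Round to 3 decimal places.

Var(N+A+O) = 9.2² + 6² + 13.2² + 2·[9.2·6·0.80 + 9.2·13.2·0.52 + 6·13.2·0.50] = 294.88 + 293.818 = 588.698.
Because errors are independent across components, Cov(Tᵢ,Tⱼ) = Cov(Xᵢ,Xⱼ); the off-diagonal part of the true-score variance is the same as above.
True-score variance = [9.2²·0.84 + 6²·0.90 + 13.2²·0.87] + 293.818 = 255.086 + 293.818 = 548.904.
Reliability = 548.904 / 588.698 = 0.932.

0.932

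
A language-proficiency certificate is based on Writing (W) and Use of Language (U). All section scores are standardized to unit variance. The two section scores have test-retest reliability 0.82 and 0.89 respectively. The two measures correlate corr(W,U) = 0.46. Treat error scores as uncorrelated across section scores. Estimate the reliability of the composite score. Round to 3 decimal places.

0.901

Var(W+U) = 2 + 2·[0.46] = 2 + 0.92 = 2.92.
Under uncorrelated errors the observed covariances equal the true-score covariances, so only the own-variance terms attenuate.
True-score variance = [0.82 + 0.89] + 0.92 = 1.71 + 0.92 = 2.63.
Reliability = 2.63 / 2.92 = 0.901.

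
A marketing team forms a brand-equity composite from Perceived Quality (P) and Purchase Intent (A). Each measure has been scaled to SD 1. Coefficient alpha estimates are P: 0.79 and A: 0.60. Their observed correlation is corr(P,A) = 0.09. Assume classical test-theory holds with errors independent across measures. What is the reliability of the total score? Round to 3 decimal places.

0.720

Var(P+A) = 2 + 2·[0.09] = 2 + 0.18 = 2.18.
With uncorrelated errors the cross-covariances are all true-score covariance, so they carry over unchanged; only the diagonal terms shrink to ρᵢσᵢ².
True-score variance = [0.79 + 0.60] + 0.18 = 1.39 + 0.18 = 1.57.
Reliability = 1.57 / 2.18 = 0.720.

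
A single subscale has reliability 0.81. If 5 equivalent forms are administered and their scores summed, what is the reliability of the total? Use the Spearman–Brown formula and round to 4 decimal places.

0.9552

ρ_k = kρ / (1 + (k−1)ρ) = 5·0.81 / (1 + 4·0.81) = 4.050 / 4.240 = 0.9552.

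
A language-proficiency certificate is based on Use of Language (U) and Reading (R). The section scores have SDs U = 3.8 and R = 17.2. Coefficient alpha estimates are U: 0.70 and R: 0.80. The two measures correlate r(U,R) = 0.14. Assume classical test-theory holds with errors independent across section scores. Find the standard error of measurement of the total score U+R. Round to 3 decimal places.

7.969

Var(total) = 310.28 + 18.3008 = 328.581.
True-score variance = 246.78 + 18.3008 = 265.081, so reliability = 0.8067.
Error variance = 328.581 − 265.081 = 63.5; SEM = √63.5 = 7.969.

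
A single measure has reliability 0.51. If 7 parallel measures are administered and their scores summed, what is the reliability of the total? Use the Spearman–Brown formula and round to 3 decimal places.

ρ_k = kρ / (1 + (k−1)ρ) = 7·0.51 / (1 + 6·0.51) = 3.570 / 4.060 = 0.879.

0.879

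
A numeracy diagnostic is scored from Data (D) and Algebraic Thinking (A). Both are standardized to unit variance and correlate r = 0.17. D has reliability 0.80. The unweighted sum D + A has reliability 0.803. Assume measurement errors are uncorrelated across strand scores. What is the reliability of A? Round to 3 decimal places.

Var(D+A) = 2 + 2·0.17 = 2.340.
True-score variance = ρ_D + ρ_A + 2·0.17, so 0.803 = (0.80 + ρ_A + 0.34) / 2.340.
ρ_A = 0.803·2.340 − 0.80 − 0.34 = 0.739.

0.739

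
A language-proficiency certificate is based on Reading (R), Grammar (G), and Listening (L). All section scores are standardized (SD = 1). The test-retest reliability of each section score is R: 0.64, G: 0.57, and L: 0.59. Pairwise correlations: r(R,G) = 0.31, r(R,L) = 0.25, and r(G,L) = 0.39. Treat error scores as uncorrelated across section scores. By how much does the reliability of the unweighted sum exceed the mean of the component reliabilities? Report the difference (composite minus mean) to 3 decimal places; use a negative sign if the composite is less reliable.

0.155

Var(sum) = 3 + 1.9 = 4.9; true-score variance = 1.8 + 1.9 = 3.7; composite reliability = 0.7551.
Mean component reliability = 0.6000.
Difference = 0.7551 − 0.6000 = 0.155.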